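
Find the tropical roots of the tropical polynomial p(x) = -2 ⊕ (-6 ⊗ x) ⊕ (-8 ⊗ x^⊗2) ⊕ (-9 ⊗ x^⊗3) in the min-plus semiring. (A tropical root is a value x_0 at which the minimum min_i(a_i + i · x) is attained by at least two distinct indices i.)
Roots: {1, 2, 4}

Each tropical root is a break point of the lower envelope of the lines y = a_i + i · x (there are 4 lines, with slopes 0, 1, ..., 3). Only the lines that attain the minimum somewhere contribute to roots; other lines are dominated. Here the surviving (envelope) indices are i = 3, i = 2, i = 1, i = 0.
Intersections between consecutive envelope lines give the roots: for adjacent envelope indices i < j the intersection is x = (a_i − a_j) / (j − i). Reading off the sorted break points: {1, 2, 4}.
Verification: at each break x_0, at least two indices attain the minimum of min_i(a_i + i · x_0).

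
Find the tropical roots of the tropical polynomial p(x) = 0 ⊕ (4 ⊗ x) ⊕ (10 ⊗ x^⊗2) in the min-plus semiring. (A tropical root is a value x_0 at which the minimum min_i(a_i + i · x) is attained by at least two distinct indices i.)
Roots: {-6, -4}

Each tropical root is a break point of the lower envelope of the lines y = a_i + i · x (there are 3 lines, with slopes 0, 1, ..., 2). Only the lines that attain the minimum somewhere contribute to roots; other lines are dominated. Here the surviving (envelope) indices are i = 2, i = 1, i = 0.
Intersections between consecutive envelope lines give the roots: for adjacent envelope indices i < j the intersection is x = (a_i − a_j) / (j − i). Reading off the sorted break points: {-6, -4}.
Verification: at each break x_0, at least two indices attain the minimum of min_i(a_i + i · x_0).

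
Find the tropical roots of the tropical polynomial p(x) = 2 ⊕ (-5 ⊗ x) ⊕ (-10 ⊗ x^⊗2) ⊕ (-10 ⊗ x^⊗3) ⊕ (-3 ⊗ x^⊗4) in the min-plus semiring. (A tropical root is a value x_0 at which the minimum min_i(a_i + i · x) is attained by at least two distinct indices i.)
Roots: {-7, 0, 5, 7}

Each tropical root is a break point of the lower envelope of the lines y = a_i + i · x (there are 5 lines, with slopes 0, 1, ..., 4). Only the lines that attain the minimum somewhere contribute to roots; other lines are dominated. Here the surviving (envelope) indices are i = 4, i = 3, i = 2, i = 1, i = 0.
Intersections between consecutive envelope lines give the roots: for adjacent envelope indices i < j the intersection is x = (a_i − a_j) / (j − i). Reading off the sorted break points: {-7, 0, 5, 7}.
Verification: at each break x_0, at least two indices attain the minimum of min_i(a_i + i · x_0).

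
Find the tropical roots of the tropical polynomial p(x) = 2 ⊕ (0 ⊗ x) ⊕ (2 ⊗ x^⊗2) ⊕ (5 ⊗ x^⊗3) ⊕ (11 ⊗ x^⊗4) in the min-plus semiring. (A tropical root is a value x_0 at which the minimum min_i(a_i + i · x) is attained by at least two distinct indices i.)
Roots: {-6, -3, -2, 2}

Each tropical root is a break point of the lower envelope of the lines y = a_i + i · x (there are 5 lines, with slopes 0, 1, ..., 4). Only the lines that attain the minimum somewhere contribute to roots; other lines are dominated. Here the surviving (envelope) indices are i = 4, i = 3, i = 2, i = 1, i = 0.
Intersections between consecutive envelope lines give the roots: for adjacent envelope indices i < j the intersection is x = (a_i − a_j) / (j − i). Reading off the sorted break points: {-6, -3, -2, 2}.
Verification: at each break x_0, at least two indices attain the minimum of min_i(a_i + i · x_0).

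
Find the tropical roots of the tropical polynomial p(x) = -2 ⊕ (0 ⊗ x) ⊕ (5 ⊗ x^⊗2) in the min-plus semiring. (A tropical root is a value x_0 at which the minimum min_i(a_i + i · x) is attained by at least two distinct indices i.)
Roots: {-5, -2}

Each tropical root is a break point of the lower envelope of the lines y = a_i + i · x (there are 3 lines, with slopes 0, 1, ..., 2). Only the lines that attain the minimum somewhere contribute to roots; other lines are dominated. Here the surviving (envelope) indices are i = 2, i = 1, i = 0.
Intersections between consecutive envelope lines give the roots: for adjacent envelope indices i < j the intersection is x = (a_i − a_j) / (j − i). Reading off the sorted break points: {-5, -2}.
Verification: at each break x_0, at least two indices attain the minimum of min_i(a_i + i · x_0).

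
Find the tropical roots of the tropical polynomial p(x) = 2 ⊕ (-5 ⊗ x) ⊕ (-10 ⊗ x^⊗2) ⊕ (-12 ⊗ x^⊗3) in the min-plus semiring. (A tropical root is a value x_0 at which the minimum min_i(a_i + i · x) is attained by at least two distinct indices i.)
Roots: {2, 5, 7}

Each tropical root is a break point of the lower envelope of the lines y = a_i + i · x (there are 4 lines, with slopes 0, 1, ..., 3). Only the lines that attain the minimum somewhere contribute to roots; other lines are dominated. Here the surviving (envelope) indices are i = 3, i = 2, i = 1, i = 0.
Intersections between consecutive envelope lines give the roots: for adjacent envelope indices i < j the intersection is x = (a_i − a_j) / (j − i). Reading off the sorted break points: {2, 5, 7}.
Verification: at each break x_0, at least two indices attain the minimum of min_i(a_i + i · x_0).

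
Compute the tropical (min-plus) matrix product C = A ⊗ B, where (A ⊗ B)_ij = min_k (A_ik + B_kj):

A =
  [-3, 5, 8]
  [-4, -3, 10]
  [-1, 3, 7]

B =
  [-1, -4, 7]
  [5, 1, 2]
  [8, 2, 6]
A ⊗ B =
  [-4, -7, 4]
  [-5, -8, -1]
  [-2, -5, 5]

Apply the min-plus product entry-by-entry:
  C[0][0] = min over k of (A[0][0] + B[0][0] = -3 + -1 = -4, A[0][1] + B[1][0] = 5 + 5 = 10, A[0][2] + B[2][0] = 8 + 8 = 16) = -4 (attained at k = 0)
  C[0][1] = min over k of (A[0][0] + B[0][1] = -3 + -4 = -7, A[0][1] + B[1][1] = 5 + 1 = 6, A[0][2] + B[2][1] = 8 + 2 = 10) = -7 (attained at k = 0)
  C[0][2] = min over k of (A[0][0] + B[0][2] = -3 + 7 = 4, A[0][1] + B[1][2] = 5 + 2 = 7, A[0][2] + B[2][2] = 8 + 6 = 14) = 4 (attained at k = 0)
  C[1][0] = min over k of (A[1][0] + B[0][0] = -4 + -1 = -5, A[1][1] + B[1][0] = -3 + 5 = 2, A[1][2] + B[2][0] = 10 + 8 = 18) = -5 (attained at k = 0)
  C[1][1] = min over k of (A[1][0] + B[0][1] = -4 + -4 = -8, A[1][1] + B[1][1] = -3 + 1 = -2, A[1][2] + B[2][1] = 10 + 2 = 12) = -8 (attained at k = 0)
  C[1][2] = min over k of (A[1][0] + B[0][2] = -4 + 7 = 3, A[1][1] + B[1][2] = -3 + 2 = -1, A[1][2] + B[2][2] = 10 + 6 = 16) = -1 (attained at k = 1)
  C[2][0] = min over k of (A[2][0] + B[0][0] = -1 + -1 = -2, A[2][1] + B[1][0] = 3 + 5 = 8, A[2][2] + B[2][0] = 7 + 8 = 15) = -2 (attained at k = 0)
  C[2][1] = min over k of (A[2][0] + B[0][1] = -1 + -4 = -5, A[2][1] + B[1][1] = 3 + 1 = 4, A[2][2] + B[2][1] = 7 + 2 = 9) = -5 (attained at k = 0)
  C[2][2] = min over k of (A[2][0] + B[0][2] = -1 + 7 = 6, A[2][1] + B[1][2] = 3 + 2 = 5, A[2][2] + B[2][2] = 7 + 6 = 13) = 5 (attained at k = 1)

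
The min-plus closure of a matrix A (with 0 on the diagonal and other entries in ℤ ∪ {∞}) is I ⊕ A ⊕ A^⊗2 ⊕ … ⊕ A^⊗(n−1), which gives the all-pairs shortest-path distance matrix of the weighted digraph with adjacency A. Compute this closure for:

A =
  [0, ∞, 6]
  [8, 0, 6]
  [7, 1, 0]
Closure =
  [0, 7, 6]
  [8, 0, 6]
  [7, 1, 0]

This is the Floyd-Warshall all-pairs shortest-path computation. For each intermediate vertex k = 0, 1, …, 2, update dist[i][j] ← min(dist[i][j], dist[i][k] + dist[k][j]). The final matrix gives, for each (i, j), the minimum total weight of any directed path from i to j (possibly empty when i = j).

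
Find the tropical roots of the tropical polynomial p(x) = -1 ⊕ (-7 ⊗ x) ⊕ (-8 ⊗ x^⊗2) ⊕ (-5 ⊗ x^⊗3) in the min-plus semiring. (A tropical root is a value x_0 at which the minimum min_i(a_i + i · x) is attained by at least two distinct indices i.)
Roots: {-3, 1, 6}

Each tropical root is a break point of the lower envelope of the lines y = a_i + i · x (there are 4 lines, with slopes 0, 1, ..., 3). Only the lines that attain the minimum somewhere contribute to roots; other lines are dominated. Here the surviving (envelope) indices are i = 3, i = 2, i = 1, i = 0.
Intersections between consecutive envelope lines give the roots: for adjacent envelope indices i < j the intersection is x = (a_i − a_j) / (j − i). Reading off the sorted break points: {-3, 1, 6}.
Verification: at each break x_0, at least two indices attain the minimum of min_i(a_i + i · x_0).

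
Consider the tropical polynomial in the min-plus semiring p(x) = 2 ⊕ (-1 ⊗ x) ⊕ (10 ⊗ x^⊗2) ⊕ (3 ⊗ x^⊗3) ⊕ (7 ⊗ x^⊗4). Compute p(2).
p(2) = 1

A tropical monomial a ⊗ x^⊗i evaluates to a + i · x. Evaluating each term at x = 2:
  Term 0 contributes 2 + 0 · 2 = 2
  Term 1 contributes -1 + 1 · 2 = 1
  Term 2 contributes 10 + 2 · 2 = 14
  Term 3 contributes 3 + 3 · 2 = 9
  Term 4 contributes 7 + 4 · 2 = 15
p(2) = ⊕ of these = min[2, 1, 14, 9, 15] = 1.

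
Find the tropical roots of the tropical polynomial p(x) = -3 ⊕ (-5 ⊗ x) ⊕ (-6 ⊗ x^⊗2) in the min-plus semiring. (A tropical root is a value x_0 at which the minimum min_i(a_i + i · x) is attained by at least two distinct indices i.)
Roots: {1, 2}

Each tropical root is a break point of the lower envelope of the lines y = a_i + i · x (there are 3 lines, with slopes 0, 1, ..., 2). Only the lines that attain the minimum somewhere contribute to roots; other lines are dominated. Here the surviving (envelope) indices are i = 2, i = 1, i = 0.
Intersections between consecutive envelope lines give the roots: for adjacent envelope indices i < j the intersection is x = (a_i − a_j) / (j − i). Reading off the sorted break points: {1, 2}.
Verification: at each break x_0, at least two indices attain the minimum of min_i(a_i + i · x_0).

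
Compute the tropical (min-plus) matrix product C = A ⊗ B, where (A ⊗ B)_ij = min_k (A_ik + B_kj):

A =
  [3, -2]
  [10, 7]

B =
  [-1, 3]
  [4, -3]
A ⊗ B =
  [2, -5]
  [9, 4]

Apply the min-plus product entry-by-entry:
  C[0][0] = min over k of (A[0][0] + B[0][0] = 3 + -1 = 2, A[0][1] + B[1][0] = -2 + 4 = 2) = 2 (attained at k = 0)
  C[0][1] = min over k of (A[0][0] + B[0][1] = 3 + 3 = 6, A[0][1] + B[1][1] = -2 + -3 = -5) = -5 (attained at k = 1)
  C[1][0] = min over k of (A[1][0] + B[0][0] = 10 + -1 = 9, A[1][1] + B[1][0] = 7 + 4 = 11) = 9 (attained at k = 0)
  C[1][1] = min over k of (A[1][0] + B[0][1] = 10 + 3 = 13, A[1][1] + B[1][1] = 7 + -3 = 4) = 4 (attained at k = 1)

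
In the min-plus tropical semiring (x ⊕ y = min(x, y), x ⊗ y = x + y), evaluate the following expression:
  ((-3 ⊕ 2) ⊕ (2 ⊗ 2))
((-3 ⊕ 2) ⊕ (2 ⊗ 2)) = -3

Expand innermost to outermost. Recall ⊕ takes the minimum of its arguments and ⊗ takes their sum. Working out the expression ((-3 ⊕ 2) ⊕ (2 ⊗ 2)) gives -3.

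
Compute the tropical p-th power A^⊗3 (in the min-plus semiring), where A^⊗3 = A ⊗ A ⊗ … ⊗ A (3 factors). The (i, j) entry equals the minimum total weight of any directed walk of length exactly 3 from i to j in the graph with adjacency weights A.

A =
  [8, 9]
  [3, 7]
A^⊗3 =
  [19, 21]
  [15, 19]

Each entry (A^⊗3)_ij equals the minimum over all length-3 walks i = v_0 → v_1 → … → v_3 = j of Σ_t A[v_t][v_{t+1}]. For example, for (i, j) = (0, 1) we minimise over 4 possible intermediate vertex sequences; the minimum is 21, attained along the walk 0 → 1 → 0 → 1.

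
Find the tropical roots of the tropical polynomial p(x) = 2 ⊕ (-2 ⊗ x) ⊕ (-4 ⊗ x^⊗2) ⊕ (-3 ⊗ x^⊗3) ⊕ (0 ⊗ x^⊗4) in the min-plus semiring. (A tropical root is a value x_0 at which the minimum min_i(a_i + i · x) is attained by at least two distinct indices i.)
Roots: {-3, -1, 2, 4}

Each tropical root is a break point of the lower envelope of the lines y = a_i + i · x (there are 5 lines, with slopes 0, 1, ..., 4). Only the lines that attain the minimum somewhere contribute to roots; other lines are dominated. Here the surviving (envelope) indices are i = 4, i = 3, i = 2, i = 1, i = 0.
Intersections between consecutive envelope lines give the roots: for adjacent envelope indices i < j the intersection is x = (a_i − a_j) / (j − i). Reading off the sorted break points: {-3, -1, 2, 4}.
Verification: at each break x_0, at least two indices attain the minimum of min_i(a_i + i · x_0).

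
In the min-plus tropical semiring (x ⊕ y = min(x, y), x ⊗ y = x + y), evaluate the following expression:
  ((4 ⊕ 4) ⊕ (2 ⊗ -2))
((4 ⊕ 4) ⊕ (2 ⊗ -2)) = 0

Expand innermost to outermost. Recall ⊕ takes the minimum of its arguments and ⊗ takes their sum. Working out the expression ((4 ⊕ 4) ⊕ (2 ⊗ -2)) gives 0.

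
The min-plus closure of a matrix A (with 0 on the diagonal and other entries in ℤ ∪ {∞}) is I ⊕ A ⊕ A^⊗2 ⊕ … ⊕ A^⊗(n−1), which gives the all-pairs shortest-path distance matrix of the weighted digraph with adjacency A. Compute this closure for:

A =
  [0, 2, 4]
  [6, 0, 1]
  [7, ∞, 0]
Closure =
  [0, 2, 3]
  [6, 0, 1]
  [7, 9, 0]

This is the Floyd-Warshall all-pairs shortest-path computation. For each intermediate vertex k = 0, 1, …, 2, update dist[i][j] ← min(dist[i][j], dist[i][k] + dist[k][j]). The final matrix gives, for each (i, j), the minimum total weight of any directed path from i to j (possibly empty when i = j).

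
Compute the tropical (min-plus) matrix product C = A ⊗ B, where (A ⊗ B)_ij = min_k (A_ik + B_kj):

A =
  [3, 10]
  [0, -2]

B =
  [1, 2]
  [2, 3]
A ⊗ B =
  [4, 5]
  [0, 1]

Apply the min-plus product entry-by-entry:
  C[0][0] = min over k of (A[0][0] + B[0][0] = 3 + 1 = 4, A[0][1] + B[1][0] = 10 + 2 = 12) = 4 (attained at k = 0)
  C[0][1] = min over k of (A[0][0] + B[0][1] = 3 + 2 = 5, A[0][1] + B[1][1] = 10 + 3 = 13) = 5 (attained at k = 0)
  C[1][0] = min over k of (A[1][0] + B[0][0] = 0 + 1 = 1, A[1][1] + B[1][0] = -2 + 2 = 0) = 0 (attained at k = 1)
  C[1][1] = min over k of (A[1][0] + B[0][1] = 0 + 2 = 2, A[1][1] + B[1][1] = -2 + 3 = 1) = 1 (attained at k = 1)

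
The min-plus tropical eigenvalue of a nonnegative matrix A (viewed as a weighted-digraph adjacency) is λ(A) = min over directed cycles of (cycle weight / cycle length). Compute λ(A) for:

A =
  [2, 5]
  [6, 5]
λ(A) = 2

Enumerate directed cycles and compute their means (weight / length). Sample:
  cycle 0 → 0: weight = 2, length = 1, mean = 2/1 ≈ 2.000
  cycle 1 → 1: weight = 5, length = 1, mean = 5/1 ≈ 5.000
  cycle 0 → 1 → 0: weight = 11, length = 2, mean = 11/2 ≈ 5.500
  cycle 1 → 0 → 1: weight = 11, length = 2, mean = 11/2 ≈ 5.500
Minimum mean = 2.000, attained e.g. along the cycle 0 → 0 with weight 2 and length 1. So λ(A) = 2/1 = 2.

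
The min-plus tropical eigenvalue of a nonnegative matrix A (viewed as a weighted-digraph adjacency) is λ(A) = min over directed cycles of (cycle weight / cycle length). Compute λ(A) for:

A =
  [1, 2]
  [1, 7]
λ(A) = 1

Enumerate directed cycles and compute their means (weight / length). Sample:
  cycle 0 → 0: weight = 1, length = 1, mean = 1/1 ≈ 1.000
  cycle 1 → 1: weight = 7, length = 1, mean = 7/1 ≈ 7.000
  cycle 0 → 1 → 0: weight = 3, length = 2, mean = 3/2 ≈ 1.500
  cycle 1 → 0 → 1: weight = 3, length = 2, mean = 3/2 ≈ 1.500
Minimum mean = 1.000, attained e.g. along the cycle 0 → 0 with weight 1 and length 1. So λ(A) = 1/1 = 1.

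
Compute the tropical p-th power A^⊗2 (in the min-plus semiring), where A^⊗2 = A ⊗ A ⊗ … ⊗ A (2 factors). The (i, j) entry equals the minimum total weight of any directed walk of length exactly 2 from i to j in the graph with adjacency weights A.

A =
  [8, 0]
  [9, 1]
A^⊗2 =
  [9, 1]
  [10, 2]

Each entry (A^⊗2)_ij equals the minimum over all length-2 walks i = v_0 → v_1 → … → v_2 = j of Σ_t A[v_t][v_{t+1}]. For example, for (i, j) = (0, 1) we minimise over 2 possible intermediate vertex sequences; the minimum is 1, attained along the walk 0 → 1 → 1.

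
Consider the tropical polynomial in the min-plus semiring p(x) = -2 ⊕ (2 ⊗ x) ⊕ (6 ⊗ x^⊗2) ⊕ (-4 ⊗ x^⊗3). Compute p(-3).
p(-3) = -13

A tropical monomial a ⊗ x^⊗i evaluates to a + i · x. Evaluating each term at x = -3:
  Term 0 contributes -2 + 0 · -3 = -2
  Term 1 contributes 2 + 1 · -3 = -1
  Term 2 contributes 6 + 2 · -3 = 0
  Term 3 contributes -4 + 3 · -3 = -13
p(-3) = ⊕ of these = min[-2, -1, 0, -13] = -13.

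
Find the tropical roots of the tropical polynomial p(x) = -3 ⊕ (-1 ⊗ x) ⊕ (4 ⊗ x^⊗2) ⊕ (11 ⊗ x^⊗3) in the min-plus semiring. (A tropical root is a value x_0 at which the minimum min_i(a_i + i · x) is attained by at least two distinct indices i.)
Roots: {-7, -5, -2}

Each tropical root is a break point of the lower envelope of the lines y = a_i + i · x (there are 4 lines, with slopes 0, 1, ..., 3). Only the lines that attain the minimum somewhere contribute to roots; other lines are dominated. Here the surviving (envelope) indices are i = 3, i = 2, i = 1, i = 0.
Intersections between consecutive envelope lines give the roots: for adjacent envelope indices i < j the intersection is x = (a_i − a_j) / (j − i). Reading off the sorted break points: {-7, -5, -2}.
Verification: at each break x_0, at least two indices attain the minimum of min_i(a_i + i · x_0).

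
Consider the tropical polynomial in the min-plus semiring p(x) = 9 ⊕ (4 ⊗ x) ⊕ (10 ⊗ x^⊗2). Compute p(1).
p(1) = 5

A tropical monomial a ⊗ x^⊗i evaluates to a + i · x. Evaluating each term at x = 1:
  Term 0 contributes 9 + 0 · 1 = 9
  Term 1 contributes 4 + 1 · 1 = 5
  Term 2 contributes 10 + 2 · 1 = 12
p(1) = ⊕ of these = min[9, 5, 12] = 5.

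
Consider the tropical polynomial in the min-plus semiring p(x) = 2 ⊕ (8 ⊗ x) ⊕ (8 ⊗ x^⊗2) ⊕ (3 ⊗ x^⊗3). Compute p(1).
p(1) = 2

A tropical monomial a ⊗ x^⊗i evaluates to a + i · x. Evaluating each term at x = 1:
  Term 0 contributes 2 + 0 · 1 = 2
  Term 1 contributes 8 + 1 · 1 = 9
  Term 2 contributes 8 + 2 · 1 = 10
  Term 3 contributes 3 + 3 · 1 = 6
p(1) = ⊕ of these = min[2, 9, 10, 6] = 2.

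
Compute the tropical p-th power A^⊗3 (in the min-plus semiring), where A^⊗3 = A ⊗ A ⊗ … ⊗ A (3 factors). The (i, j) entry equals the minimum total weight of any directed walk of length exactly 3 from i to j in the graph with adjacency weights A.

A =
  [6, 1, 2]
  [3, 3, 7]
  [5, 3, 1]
A^⊗3 =
  [7, 5, 4]
  [7, 7, 6]
  [7, 5, 3]

Each entry (A^⊗3)_ij equals the minimum over all length-3 walks i = v_0 → v_1 → … → v_3 = j of Σ_t A[v_t][v_{t+1}]. For example, for (i, j) = (0, 2) we minimise over 9 possible intermediate vertex sequences; the minimum is 4, attained along the walk 0 → 2 → 2 → 2.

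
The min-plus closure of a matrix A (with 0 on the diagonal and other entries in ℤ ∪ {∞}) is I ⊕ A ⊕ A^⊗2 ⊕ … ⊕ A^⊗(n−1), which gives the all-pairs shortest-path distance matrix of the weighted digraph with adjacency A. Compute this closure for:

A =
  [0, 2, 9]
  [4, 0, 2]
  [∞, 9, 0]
Closure =
  [0, 2, 4]
  [4, 0, 2]
  [13, 9, 0]

This is the Floyd-Warshall all-pairs shortest-path computation. For each intermediate vertex k = 0, 1, …, 2, update dist[i][j] ← min(dist[i][j], dist[i][k] + dist[k][j]). The final matrix gives, for each (i, j), the minimum total weight of any directed path from i to j (possibly empty when i = j).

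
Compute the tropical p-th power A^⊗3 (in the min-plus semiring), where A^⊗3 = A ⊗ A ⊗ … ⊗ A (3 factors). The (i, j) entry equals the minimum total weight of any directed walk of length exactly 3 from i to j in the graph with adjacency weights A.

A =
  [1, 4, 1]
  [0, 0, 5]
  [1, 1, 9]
A^⊗3 =
  [2, 2, 3]
  [0, 0, 1]
  [1, 1, 2]

Each entry (A^⊗3)_ij equals the minimum over all length-3 walks i = v_0 → v_1 → … → v_3 = j of Σ_t A[v_t][v_{t+1}]. For example, for (i, j) = (0, 2) we minimise over 9 possible intermediate vertex sequences; the minimum is 3, attained along the walk 0 → 0 → 0 → 2.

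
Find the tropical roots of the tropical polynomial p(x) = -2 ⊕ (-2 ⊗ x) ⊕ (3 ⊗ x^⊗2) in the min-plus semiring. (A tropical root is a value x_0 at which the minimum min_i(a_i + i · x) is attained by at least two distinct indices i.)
Roots: {-5, 0}

Each tropical root is a break point of the lower envelope of the lines y = a_i + i · x (there are 3 lines, with slopes 0, 1, ..., 2). Only the lines that attain the minimum somewhere contribute to roots; other lines are dominated. Here the surviving (envelope) indices are i = 2, i = 1, i = 0.
Intersections between consecutive envelope lines give the roots: for adjacent envelope indices i < j the intersection is x = (a_i − a_j) / (j − i). Reading off the sorted break points: {-5, 0}.
Verification: at each break x_0, at least two indices attain the minimum of min_i(a_i + i · x_0).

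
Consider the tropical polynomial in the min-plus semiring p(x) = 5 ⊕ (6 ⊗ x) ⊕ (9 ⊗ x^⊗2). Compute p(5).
p(5) = 5

A tropical monomial a ⊗ x^⊗i evaluates to a + i · x. Evaluating each term at x = 5:
  Term 0 contributes 5 + 0 · 5 = 5
  Term 1 contributes 6 + 1 · 5 = 11
  Term 2 contributes 9 + 2 · 5 = 19
p(5) = ⊕ of these = min[5, 11, 19] = 5.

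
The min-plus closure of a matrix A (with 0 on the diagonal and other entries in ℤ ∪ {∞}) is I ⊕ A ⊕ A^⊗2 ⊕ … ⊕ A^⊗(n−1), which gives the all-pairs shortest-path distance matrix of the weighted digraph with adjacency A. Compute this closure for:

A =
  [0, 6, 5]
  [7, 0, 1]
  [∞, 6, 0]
Closure =
  [0, 6, 5]
  [7, 0, 1]
  [13, 6, 0]

This is the Floyd-Warshall all-pairs shortest-path computation. For each intermediate vertex k = 0, 1, …, 2, update dist[i][j] ← min(dist[i][j], dist[i][k] + dist[k][j]). The final matrix gives, for each (i, j), the minimum total weight of any directed path from i to j (possibly empty when i = j).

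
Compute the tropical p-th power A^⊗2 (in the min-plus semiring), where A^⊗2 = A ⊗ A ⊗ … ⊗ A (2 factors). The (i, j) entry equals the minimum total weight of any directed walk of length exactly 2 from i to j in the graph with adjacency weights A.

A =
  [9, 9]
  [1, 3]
A^⊗2 =
  [10, 12]
  [4, 6]

Each entry (A^⊗2)_ij equals the minimum over all length-2 walks i = v_0 → v_1 → … → v_2 = j of Σ_t A[v_t][v_{t+1}]. For example, for (i, j) = (0, 1) we minimise over 2 possible intermediate vertex sequences; the minimum is 12, attained along the walk 0 → 1 → 1.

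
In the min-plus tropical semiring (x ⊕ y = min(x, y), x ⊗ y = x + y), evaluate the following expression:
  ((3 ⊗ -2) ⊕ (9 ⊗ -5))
((3 ⊗ -2) ⊕ (9 ⊗ -5)) = 1

Expand innermost to outermost. Recall ⊕ takes the minimum of its arguments and ⊗ takes their sum. Working out the expression ((3 ⊗ -2) ⊕ (9 ⊗ -5)) gives 1.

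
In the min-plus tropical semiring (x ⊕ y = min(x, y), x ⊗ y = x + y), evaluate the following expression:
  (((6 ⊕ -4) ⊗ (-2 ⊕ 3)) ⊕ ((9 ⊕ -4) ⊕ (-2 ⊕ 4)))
(((6 ⊕ -4) ⊗ (-2 ⊕ 3)) ⊕ ((9 ⊕ -4) ⊕ (-2 ⊕ 4))) = -6

Expand innermost to outermost. Recall ⊕ takes the minimum of its arguments and ⊗ takes their sum. Working out the expression (((6 ⊕ -4) ⊗ (-2 ⊕ 3)) ⊕ ((9 ⊕ -4) ⊕ (-2 ⊕ 4))) gives -6.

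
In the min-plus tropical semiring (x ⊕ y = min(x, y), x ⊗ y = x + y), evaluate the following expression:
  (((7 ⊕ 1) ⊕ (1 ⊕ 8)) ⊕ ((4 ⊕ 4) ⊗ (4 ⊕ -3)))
(((7 ⊕ 1) ⊕ (1 ⊕ 8)) ⊕ ((4 ⊕ 4) ⊗ (4 ⊕ -3))) = 1

Expand innermost to outermost. Recall ⊕ takes the minimum of its arguments and ⊗ takes their sum. Working out the expression (((7 ⊕ 1) ⊕ (1 ⊕ 8)) ⊕ ((4 ⊕ 4) ⊗ (4 ⊕ -3))) gives 1.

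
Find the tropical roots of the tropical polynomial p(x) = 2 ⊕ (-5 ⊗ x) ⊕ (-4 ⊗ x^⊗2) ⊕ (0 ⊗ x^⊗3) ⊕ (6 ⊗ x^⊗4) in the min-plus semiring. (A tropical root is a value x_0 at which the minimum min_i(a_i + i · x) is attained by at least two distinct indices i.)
Roots: {-6, -4, -1, 7}

Each tropical root is a break point of the lower envelope of the lines y = a_i + i · x (there are 5 lines, with slopes 0, 1, ..., 4). Only the lines that attain the minimum somewhere contribute to roots; other lines are dominated. Here the surviving (envelope) indices are i = 4, i = 3, i = 2, i = 1, i = 0.
Intersections between consecutive envelope lines give the roots: for adjacent envelope indices i < j the intersection is x = (a_i − a_j) / (j − i). Reading off the sorted break points: {-6, -4, -1, 7}.
Verification: at each break x_0, at least two indices attain the minimum of min_i(a_i + i · x_0).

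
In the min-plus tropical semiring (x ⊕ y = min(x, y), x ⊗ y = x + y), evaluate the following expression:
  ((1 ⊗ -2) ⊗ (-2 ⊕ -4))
((1 ⊗ -2) ⊗ (-2 ⊕ -4)) = -5

Expand innermost to outermost. Recall ⊕ takes the minimum of its arguments and ⊗ takes their sum. Working out the expression ((1 ⊗ -2) ⊗ (-2 ⊕ -4)) gives -5.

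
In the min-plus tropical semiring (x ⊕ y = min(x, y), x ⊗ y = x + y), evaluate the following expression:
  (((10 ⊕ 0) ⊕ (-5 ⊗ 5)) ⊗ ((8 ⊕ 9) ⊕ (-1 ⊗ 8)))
(((10 ⊕ 0) ⊕ (-5 ⊗ 5)) ⊗ ((8 ⊕ 9) ⊕ (-1 ⊗ 8))) = 7

Expand innermost to outermost. Recall ⊕ takes the minimum of its arguments and ⊗ takes their sum. Working out the expression (((10 ⊕ 0) ⊕ (-5 ⊗ 5)) ⊗ ((8 ⊕ 9) ⊕ (-1 ⊗ 8))) gives 7.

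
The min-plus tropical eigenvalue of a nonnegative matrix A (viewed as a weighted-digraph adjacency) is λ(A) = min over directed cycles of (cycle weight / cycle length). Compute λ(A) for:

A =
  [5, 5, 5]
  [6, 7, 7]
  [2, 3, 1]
λ(A) = 1

Enumerate directed cycles and compute their means (weight / length). Sample:
  cycle 0 → 0: weight = 5, length = 1, mean = 5/1 ≈ 5.000
  cycle 1 → 1: weight = 7, length = 1, mean = 7/1 ≈ 7.000
  cycle 2 → 2: weight = 1, length = 1, mean = 1/1 ≈ 1.000
  cycle 0 → 1 → 0: weight = 11, length = 2, mean = 11/2 ≈ 5.500
  cycle 0 → 2 → 0: weight = 7, length = 2, mean = 7/2 ≈ 3.500
  cycle 1 → 0 → 1: weight = 11, length = 2, mean = 11/2 ≈ 5.500
Minimum mean = 1.000, attained e.g. along the cycle 2 → 2 with weight 1 and length 1. So λ(A) = 1/1 = 1.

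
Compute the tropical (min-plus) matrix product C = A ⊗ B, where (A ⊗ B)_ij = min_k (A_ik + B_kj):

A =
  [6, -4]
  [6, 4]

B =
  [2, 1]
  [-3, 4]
A ⊗ B =
  [-7, 0]
  [1, 7]

Apply the min-plus product entry-by-entry:
  C[0][0] = min over k of (A[0][0] + B[0][0] = 6 + 2 = 8, A[0][1] + B[1][0] = -4 + -3 = -7) = -7 (attained at k = 1)
  C[0][1] = min over k of (A[0][0] + B[0][1] = 6 + 1 = 7, A[0][1] + B[1][1] = -4 + 4 = 0) = 0 (attained at k = 1)
  C[1][0] = min over k of (A[1][0] + B[0][0] = 6 + 2 = 8, A[1][1] + B[1][0] = 4 + -3 = 1) = 1 (attained at k = 1)
  C[1][1] = min over k of (A[1][0] + B[0][1] = 6 + 1 = 7, A[1][1] + B[1][1] = 4 + 4 = 8) = 7 (attained at k = 0)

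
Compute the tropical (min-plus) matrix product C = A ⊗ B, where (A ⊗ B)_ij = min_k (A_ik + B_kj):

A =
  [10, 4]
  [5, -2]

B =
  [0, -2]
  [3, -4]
A ⊗ B =
  [7, 0]
  [1, -6]

Apply the min-plus product entry-by-entry:
  C[0][0] = min over k of (A[0][0] + B[0][0] = 10 + 0 = 10, A[0][1] + B[1][0] = 4 + 3 = 7) = 7 (attained at k = 1)
  C[0][1] = min over k of (A[0][0] + B[0][1] = 10 + -2 = 8, A[0][1] + B[1][1] = 4 + -4 = 0) = 0 (attained at k = 1)
  C[1][0] = min over k of (A[1][0] + B[0][0] = 5 + 0 = 5, A[1][1] + B[1][0] = -2 + 3 = 1) = 1 (attained at k = 1)
  C[1][1] = min over k of (A[1][0] + B[0][1] = 5 + -2 = 3, A[1][1] + B[1][1] = -2 + -4 = -6) = -6 (attained at k = 1)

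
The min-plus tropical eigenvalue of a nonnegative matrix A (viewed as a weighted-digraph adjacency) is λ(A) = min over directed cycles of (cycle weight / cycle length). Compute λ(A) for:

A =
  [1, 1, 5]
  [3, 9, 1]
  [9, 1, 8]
λ(A) = 1

Enumerate directed cycles and compute their means (weight / length). Sample:
  cycle 0 → 0: weight = 1, length = 1, mean = 1/1 ≈ 1.000
  cycle 1 → 1: weight = 9, length = 1, mean = 9/1 ≈ 9.000
  cycle 2 → 2: weight = 8, length = 1, mean = 8/1 ≈ 8.000
  cycle 0 → 1 → 0: weight = 4, length = 2, mean = 4/2 ≈ 2.000
  cycle 0 → 2 → 0: weight = 14, length = 2, mean = 14/2 ≈ 7.000
  cycle 1 → 0 → 1: weight = 4, length = 2, mean = 4/2 ≈ 2.000
Minimum mean = 1.000, attained e.g. along the cycle 0 → 0 with weight 1 and length 1. So λ(A) = 1/1 = 1.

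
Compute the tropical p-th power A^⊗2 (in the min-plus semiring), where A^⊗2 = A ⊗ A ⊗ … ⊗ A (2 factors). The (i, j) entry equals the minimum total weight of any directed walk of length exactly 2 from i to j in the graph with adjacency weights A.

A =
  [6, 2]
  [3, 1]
A^⊗2 =
  [5, 3]
  [4, 2]

Each entry (A^⊗2)_ij equals the minimum over all length-2 walks i = v_0 → v_1 → … → v_2 = j of Σ_t A[v_t][v_{t+1}]. For example, for (i, j) = (0, 1) we minimise over 2 possible intermediate vertex sequences; the minimum is 3, attained along the walk 0 → 1 → 1.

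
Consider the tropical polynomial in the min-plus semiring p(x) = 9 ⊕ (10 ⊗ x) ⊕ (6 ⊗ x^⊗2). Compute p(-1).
p(-1) = 4

A tropical monomial a ⊗ x^⊗i evaluates to a + i · x. Evaluating each term at x = -1:
  Term 0 contributes 9 + 0 · -1 = 9
  Term 1 contributes 10 + 1 · -1 = 9
  Term 2 contributes 6 + 2 · -1 = 4
p(-1) = ⊕ of these = min[9, 9, 4] = 4.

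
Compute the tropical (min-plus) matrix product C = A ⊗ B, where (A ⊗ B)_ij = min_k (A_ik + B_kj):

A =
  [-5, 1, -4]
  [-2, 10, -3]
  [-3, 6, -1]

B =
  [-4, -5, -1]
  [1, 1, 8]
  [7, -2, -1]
A ⊗ B =
  [-9, -10, -6]
  [-6, -7, -4]
  [-7, -8, -4]

Apply the min-plus product entry-by-entry:
  C[0][0] = min over k of (A[0][0] + B[0][0] = -5 + -4 = -9, A[0][1] + B[1][0] = 1 + 1 = 2, A[0][2] + B[2][0] = -4 + 7 = 3) = -9 (attained at k = 0)
  C[0][1] = min over k of (A[0][0] + B[0][1] = -5 + -5 = -10, A[0][1] + B[1][1] = 1 + 1 = 2, A[0][2] + B[2][1] = -4 + -2 = -6) = -10 (attained at k = 0)
  C[0][2] = min over k of (A[0][0] + B[0][2] = -5 + -1 = -6, A[0][1] + B[1][2] = 1 + 8 = 9, A[0][2] + B[2][2] = -4 + -1 = -5) = -6 (attained at k = 0)
  C[1][0] = min over k of (A[1][0] + B[0][0] = -2 + -4 = -6, A[1][1] + B[1][0] = 10 + 1 = 11, A[1][2] + B[2][0] = -3 + 7 = 4) = -6 (attained at k = 0)
  C[1][1] = min over k of (A[1][0] + B[0][1] = -2 + -5 = -7, A[1][1] + B[1][1] = 10 + 1 = 11, A[1][2] + B[2][1] = -3 + -2 = -5) = -7 (attained at k = 0)
  C[1][2] = min over k of (A[1][0] + B[0][2] = -2 + -1 = -3, A[1][1] + B[1][2] = 10 + 8 = 18, A[1][2] + B[2][2] = -3 + -1 = -4) = -4 (attained at k = 2)
  C[2][0] = min over k of (A[2][0] + B[0][0] = -3 + -4 = -7, A[2][1] + B[1][0] = 6 + 1 = 7, A[2][2] + B[2][0] = -1 + 7 = 6) = -7 (attained at k = 0)
  C[2][1] = min over k of (A[2][0] + B[0][1] = -3 + -5 = -8, A[2][1] + B[1][1] = 6 + 1 = 7, A[2][2] + B[2][1] = -1 + -2 = -3) = -8 (attained at k = 0)
  C[2][2] = min over k of (A[2][0] + B[0][2] = -3 + -1 = -4, A[2][1] + B[1][2] = 6 + 8 = 14, A[2][2] + B[2][2] = -1 + -1 = -2) = -4 (attained at k = 0)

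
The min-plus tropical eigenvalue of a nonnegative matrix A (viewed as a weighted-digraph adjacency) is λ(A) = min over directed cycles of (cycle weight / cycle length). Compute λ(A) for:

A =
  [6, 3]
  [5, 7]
λ(A) = 4

Enumerate directed cycles and compute their means (weight / length). Sample:
  cycle 0 → 0: weight = 6, length = 1, mean = 6/1 ≈ 6.000
  cycle 1 → 1: weight = 7, length = 1, mean = 7/1 ≈ 7.000
  cycle 0 → 1 → 0: weight = 8, length = 2, mean = 8/2 ≈ 4.000
  cycle 1 → 0 → 1: weight = 8, length = 2, mean = 8/2 ≈ 4.000
Minimum mean = 4.000, attained e.g. along the cycle 0 → 1 → 0 with weight 8 and length 2. So λ(A) = 8/2 = 4.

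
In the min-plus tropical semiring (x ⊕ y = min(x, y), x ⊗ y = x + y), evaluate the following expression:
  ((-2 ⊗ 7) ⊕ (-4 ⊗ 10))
((-2 ⊗ 7) ⊕ (-4 ⊗ 10)) = 5

Expand innermost to outermost. Recall ⊕ takes the minimum of its arguments and ⊗ takes their sum. Working out the expression ((-2 ⊗ 7) ⊕ (-4 ⊗ 10)) gives 5.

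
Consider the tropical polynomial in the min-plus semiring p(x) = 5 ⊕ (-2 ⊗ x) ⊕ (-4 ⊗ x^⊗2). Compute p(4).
p(4) = 2

A tropical monomial a ⊗ x^⊗i evaluates to a + i · x. Evaluating each term at x = 4:
  Term 0 contributes 5 + 0 · 4 = 5
  Term 1 contributes -2 + 1 · 4 = 2
  Term 2 contributes -4 + 2 · 4 = 4
p(4) = ⊕ of these = min[5, 2, 4] = 2.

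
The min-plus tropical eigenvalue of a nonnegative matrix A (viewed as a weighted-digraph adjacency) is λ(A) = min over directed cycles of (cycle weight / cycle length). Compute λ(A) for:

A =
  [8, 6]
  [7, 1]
λ(A) = 1

Enumerate directed cycles and compute their means (weight / length). Sample:
  cycle 0 → 0: weight = 8, length = 1, mean = 8/1 ≈ 8.000
  cycle 1 → 1: weight = 1, length = 1, mean = 1/1 ≈ 1.000
  cycle 0 → 1 → 0: weight = 13, length = 2, mean = 13/2 ≈ 6.500
  cycle 1 → 0 → 1: weight = 13, length = 2, mean = 13/2 ≈ 6.500
Minimum mean = 1.000, attained e.g. along the cycle 1 → 1 with weight 1 and length 1. So λ(A) = 1/1 = 1.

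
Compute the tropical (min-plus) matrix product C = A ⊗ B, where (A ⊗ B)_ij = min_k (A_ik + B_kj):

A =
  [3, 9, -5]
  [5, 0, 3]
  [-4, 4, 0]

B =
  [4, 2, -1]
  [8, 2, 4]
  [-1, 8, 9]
A ⊗ B =
  [-6, 3, 2]
  [2, 2, 4]
  [-1, -2, -5]

Apply the min-plus product entry-by-entry:
  C[0][0] = min over k of (A[0][0] + B[0][0] = 3 + 4 = 7, A[0][1] + B[1][0] = 9 + 8 = 17, A[0][2] + B[2][0] = -5 + -1 = -6) = -6 (attained at k = 2)
  C[0][1] = min over k of (A[0][0] + B[0][1] = 3 + 2 = 5, A[0][1] + B[1][1] = 9 + 2 = 11, A[0][2] + B[2][1] = -5 + 8 = 3) = 3 (attained at k = 2)
  C[0][2] = min over k of (A[0][0] + B[0][2] = 3 + -1 = 2, A[0][1] + B[1][2] = 9 + 4 = 13, A[0][2] + B[2][2] = -5 + 9 = 4) = 2 (attained at k = 0)
  C[1][0] = min over k of (A[1][0] + B[0][0] = 5 + 4 = 9, A[1][1] + B[1][0] = 0 + 8 = 8, A[1][2] + B[2][0] = 3 + -1 = 2) = 2 (attained at k = 2)
  C[1][1] = min over k of (A[1][0] + B[0][1] = 5 + 2 = 7, A[1][1] + B[1][1] = 0 + 2 = 2, A[1][2] + B[2][1] = 3 + 8 = 11) = 2 (attained at k = 1)
  C[1][2] = min over k of (A[1][0] + B[0][2] = 5 + -1 = 4, A[1][1] + B[1][2] = 0 + 4 = 4, A[1][2] + B[2][2] = 3 + 9 = 12) = 4 (attained at k = 0)
  C[2][0] = min over k of (A[2][0] + B[0][0] = -4 + 4 = 0, A[2][1] + B[1][0] = 4 + 8 = 12, A[2][2] + B[2][0] = 0 + -1 = -1) = -1 (attained at k = 2)
  C[2][1] = min over k of (A[2][0] + B[0][1] = -4 + 2 = -2, A[2][1] + B[1][1] = 4 + 2 = 6, A[2][2] + B[2][1] = 0 + 8 = 8) = -2 (attained at k = 0)
  C[2][2] = min over k of (A[2][0] + B[0][2] = -4 + -1 = -5, A[2][1] + B[1][2] = 4 + 4 = 8, A[2][2] + B[2][2] = 0 + 9 = 9) = -5 (attained at k = 0)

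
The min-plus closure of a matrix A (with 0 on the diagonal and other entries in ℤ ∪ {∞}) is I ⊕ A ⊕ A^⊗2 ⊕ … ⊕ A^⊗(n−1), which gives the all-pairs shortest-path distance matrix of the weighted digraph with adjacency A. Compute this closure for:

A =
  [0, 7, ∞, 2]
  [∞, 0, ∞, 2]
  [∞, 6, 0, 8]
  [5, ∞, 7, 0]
Closure =
  [0, 7, 9, 2]
  [7, 0, 9, 2]
  [13, 6, 0, 8]
  [5, 12, 7, 0]

This is the Floyd-Warshall all-pairs shortest-path computation. For each intermediate vertex k = 0, 1, …, 3, update dist[i][j] ← min(dist[i][j], dist[i][k] + dist[k][j]). The final matrix gives, for each (i, j), the minimum total weight of any directed path from i to j (possibly empty when i = j).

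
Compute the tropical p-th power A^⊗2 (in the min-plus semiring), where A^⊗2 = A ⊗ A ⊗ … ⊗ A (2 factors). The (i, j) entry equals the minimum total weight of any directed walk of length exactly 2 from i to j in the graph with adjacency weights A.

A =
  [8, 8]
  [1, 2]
A^⊗2 =
  [9, 10]
  [3, 4]

Each entry (A^⊗2)_ij equals the minimum over all length-2 walks i = v_0 → v_1 → … → v_2 = j of Σ_t A[v_t][v_{t+1}]. For example, for (i, j) = (0, 1) we minimise over 2 possible intermediate vertex sequences; the minimum is 10, attained along the walk 0 → 1 → 1.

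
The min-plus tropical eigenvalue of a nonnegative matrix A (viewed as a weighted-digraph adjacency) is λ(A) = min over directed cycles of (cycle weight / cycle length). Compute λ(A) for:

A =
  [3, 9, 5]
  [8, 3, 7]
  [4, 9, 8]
λ(A) = 3

Enumerate directed cycles and compute their means (weight / length). Sample:
  cycle 0 → 0: weight = 3, length = 1, mean = 3/1 ≈ 3.000
  cycle 1 → 1: weight = 3, length = 1, mean = 3/1 ≈ 3.000
  cycle 2 → 2: weight = 8, length = 1, mean = 8/1 ≈ 8.000
  cycle 0 → 1 → 0: weight = 17, length = 2, mean = 17/2 ≈ 8.500
  cycle 0 → 2 → 0: weight = 9, length = 2, mean = 9/2 ≈ 4.500
  cycle 1 → 0 → 1: weight = 17, length = 2, mean = 17/2 ≈ 8.500
Minimum mean = 3.000, attained e.g. along the cycle 0 → 0 with weight 3 and length 1. So λ(A) = 3/1 = 3.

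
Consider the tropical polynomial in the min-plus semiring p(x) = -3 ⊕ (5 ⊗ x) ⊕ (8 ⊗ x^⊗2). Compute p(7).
p(7) = -3

A tropical monomial a ⊗ x^⊗i evaluates to a + i · x. Evaluating each term at x = 7:
  Term 0 contributes -3 + 0 · 7 = -3
  Term 1 contributes 5 + 1 · 7 = 12
  Term 2 contributes 8 + 2 · 7 = 22
p(7) = ⊕ of these = min[-3, 12, 22] = -3.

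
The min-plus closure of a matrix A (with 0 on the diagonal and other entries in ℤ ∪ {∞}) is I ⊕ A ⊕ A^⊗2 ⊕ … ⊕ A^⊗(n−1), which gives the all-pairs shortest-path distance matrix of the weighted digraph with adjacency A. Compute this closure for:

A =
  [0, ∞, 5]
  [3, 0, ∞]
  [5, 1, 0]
Closure =
  [0, 6, 5]
  [3, 0, 8]
  [4, 1, 0]

This is the Floyd-Warshall all-pairs shortest-path computation. For each intermediate vertex k = 0, 1, …, 2, update dist[i][j] ← min(dist[i][j], dist[i][k] + dist[k][j]). The final matrix gives, for each (i, j), the minimum total weight of any directed path from i to j (possibly empty when i = j).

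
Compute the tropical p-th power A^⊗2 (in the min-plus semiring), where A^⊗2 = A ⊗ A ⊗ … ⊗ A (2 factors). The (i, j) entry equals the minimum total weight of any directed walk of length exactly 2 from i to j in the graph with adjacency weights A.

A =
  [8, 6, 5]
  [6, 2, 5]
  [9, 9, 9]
A^⊗2 =
  [12, 8, 11]
  [8, 4, 7]
  [15, 11, 14]

Each entry (A^⊗2)_ij equals the minimum over all length-2 walks i = v_0 → v_1 → … → v_2 = j of Σ_t A[v_t][v_{t+1}]. For example, for (i, j) = (0, 2) we minimise over 3 possible intermediate vertex sequences; the minimum is 11, attained along the walk 0 → 1 → 2.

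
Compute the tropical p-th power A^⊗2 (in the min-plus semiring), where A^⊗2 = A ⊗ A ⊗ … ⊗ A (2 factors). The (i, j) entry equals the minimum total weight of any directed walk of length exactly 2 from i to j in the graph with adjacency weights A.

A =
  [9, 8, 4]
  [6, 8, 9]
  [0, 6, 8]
A^⊗2 =
  [4, 10, 12]
  [9, 14, 10]
  [8, 8, 4]

Each entry (A^⊗2)_ij equals the minimum over all length-2 walks i = v_0 → v_1 → … → v_2 = j of Σ_t A[v_t][v_{t+1}]. For example, for (i, j) = (0, 2) we minimise over 3 possible intermediate vertex sequences; the minimum is 12, attained along the walk 0 → 2 → 2.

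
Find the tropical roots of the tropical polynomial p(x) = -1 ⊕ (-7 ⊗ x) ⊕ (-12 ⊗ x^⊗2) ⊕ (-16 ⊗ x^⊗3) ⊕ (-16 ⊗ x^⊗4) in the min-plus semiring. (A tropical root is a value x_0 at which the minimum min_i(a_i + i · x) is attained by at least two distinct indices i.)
Roots: {0, 4, 5, 6}

Each tropical root is a break point of the lower envelope of the lines y = a_i + i · x (there are 5 lines, with slopes 0, 1, ..., 4). Only the lines that attain the minimum somewhere contribute to roots; other lines are dominated. Here the surviving (envelope) indices are i = 4, i = 3, i = 2, i = 1, i = 0.
Intersections between consecutive envelope lines give the roots: for adjacent envelope indices i < j the intersection is x = (a_i − a_j) / (j − i). Reading off the sorted break points: {0, 4, 5, 6}.
Verification: at each break x_0, at least two indices attain the minimum of min_i(a_i + i · x_0).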